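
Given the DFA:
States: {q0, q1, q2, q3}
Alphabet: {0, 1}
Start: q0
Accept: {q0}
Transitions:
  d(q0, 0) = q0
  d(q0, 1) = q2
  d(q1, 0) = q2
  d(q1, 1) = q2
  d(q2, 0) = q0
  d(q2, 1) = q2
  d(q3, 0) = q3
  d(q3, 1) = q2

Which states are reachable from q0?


BFS from q0:
  layer 0: {q0}
  layer 1: {q2}

{q0, q2}


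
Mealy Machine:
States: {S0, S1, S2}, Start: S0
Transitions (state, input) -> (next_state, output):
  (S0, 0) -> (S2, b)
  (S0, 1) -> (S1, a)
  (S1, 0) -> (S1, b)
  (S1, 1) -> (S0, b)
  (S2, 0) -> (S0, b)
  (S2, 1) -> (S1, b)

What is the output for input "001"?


Step-by-step:
  (S0, 0) -> (S2, b)
  (S2, 0) -> (S0, b)
  (S0, 1) -> (S1, a)

"bba"


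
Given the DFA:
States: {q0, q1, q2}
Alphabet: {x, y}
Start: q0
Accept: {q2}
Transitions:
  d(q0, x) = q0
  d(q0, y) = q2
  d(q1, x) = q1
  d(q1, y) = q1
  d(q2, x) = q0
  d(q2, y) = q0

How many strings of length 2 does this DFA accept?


Enumerating all length-2 strings:
  "xx" -> q0 [reject]
  "xy" -> q2 [accept]
  "yx" -> q0 [reject]
  "yy" -> q0 [reject]

1 out of 4


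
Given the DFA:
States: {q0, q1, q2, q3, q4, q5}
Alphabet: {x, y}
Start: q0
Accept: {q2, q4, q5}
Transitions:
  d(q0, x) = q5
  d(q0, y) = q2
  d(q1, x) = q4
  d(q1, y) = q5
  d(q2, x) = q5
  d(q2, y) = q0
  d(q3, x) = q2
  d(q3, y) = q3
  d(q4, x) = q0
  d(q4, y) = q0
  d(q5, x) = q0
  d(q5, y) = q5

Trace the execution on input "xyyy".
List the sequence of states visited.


Input: xyyy
d(q0, x) = q5
d(q5, y) = q5
d(q5, y) = q5
d(q5, y) = q5


q0 -> q5 -> q5 -> q5 -> q5


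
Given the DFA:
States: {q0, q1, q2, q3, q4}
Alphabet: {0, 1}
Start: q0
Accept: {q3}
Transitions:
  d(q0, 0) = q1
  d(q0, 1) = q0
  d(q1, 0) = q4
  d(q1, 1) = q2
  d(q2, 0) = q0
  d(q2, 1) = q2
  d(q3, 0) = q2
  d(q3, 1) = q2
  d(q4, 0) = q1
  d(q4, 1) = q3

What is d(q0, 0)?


Looking up transition d(q0, 0)

q1


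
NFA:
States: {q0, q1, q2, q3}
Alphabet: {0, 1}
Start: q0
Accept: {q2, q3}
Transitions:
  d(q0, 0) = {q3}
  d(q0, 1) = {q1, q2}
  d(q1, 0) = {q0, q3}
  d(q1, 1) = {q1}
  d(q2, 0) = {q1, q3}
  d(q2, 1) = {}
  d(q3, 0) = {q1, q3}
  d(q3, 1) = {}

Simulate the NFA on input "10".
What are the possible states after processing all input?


Start: {q0}
  --1--> {q1, q2}
  --0--> {q0, q1, q3}

{q0, q1, q3}


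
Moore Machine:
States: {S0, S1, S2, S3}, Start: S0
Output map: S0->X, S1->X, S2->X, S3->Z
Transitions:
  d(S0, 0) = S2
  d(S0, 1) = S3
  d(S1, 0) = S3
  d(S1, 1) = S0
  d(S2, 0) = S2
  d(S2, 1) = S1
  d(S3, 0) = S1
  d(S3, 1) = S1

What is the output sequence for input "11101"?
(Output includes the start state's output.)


Start: S0 (output X)
  --1--> S3 (output Z)
  --1--> S1 (output X)
  --1--> S0 (output X)
  --0--> S2 (output X)
  --1--> S1 (output X)

"XZXXXX"


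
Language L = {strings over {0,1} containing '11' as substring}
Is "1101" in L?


'11' occurs at index 0

Yes, "1101" is in L


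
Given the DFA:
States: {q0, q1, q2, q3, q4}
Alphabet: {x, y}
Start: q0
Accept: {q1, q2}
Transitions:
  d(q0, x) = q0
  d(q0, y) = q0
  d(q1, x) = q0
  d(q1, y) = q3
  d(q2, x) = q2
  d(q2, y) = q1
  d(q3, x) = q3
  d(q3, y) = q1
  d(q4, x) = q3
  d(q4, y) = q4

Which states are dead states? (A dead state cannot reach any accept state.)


Forward reachability from each state:
  q0 -> reaches {q0}, no accept state (dead)
  q1 -> reaches accept state q1 (live)
  q2 -> reaches accept state q1 (live)
  q3 -> reaches accept state q1 (live)
  q4 -> reaches accept state q1 (live)

{q0}


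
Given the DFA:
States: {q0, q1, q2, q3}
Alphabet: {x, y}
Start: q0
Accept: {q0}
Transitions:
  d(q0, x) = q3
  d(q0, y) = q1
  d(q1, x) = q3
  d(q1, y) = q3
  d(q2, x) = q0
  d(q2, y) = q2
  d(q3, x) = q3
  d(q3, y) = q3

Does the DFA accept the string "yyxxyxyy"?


Trace: q0 -> q1 -> q3 -> q3 -> q3 -> q3 -> q3 -> q3 -> q3
Final state: q3
Accept states: {q0}

No, rejected (final state q3 is not an accept state)


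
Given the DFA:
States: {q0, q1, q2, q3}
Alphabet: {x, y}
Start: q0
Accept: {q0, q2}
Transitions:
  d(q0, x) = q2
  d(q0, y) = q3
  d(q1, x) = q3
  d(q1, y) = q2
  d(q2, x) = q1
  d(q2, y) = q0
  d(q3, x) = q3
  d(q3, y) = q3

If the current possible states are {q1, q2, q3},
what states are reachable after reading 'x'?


Apply transition on 'x' from each current state:
  d(q1, x) = q3
  d(q2, x) = q1
  d(q3, x) = q3

{q1, q3}


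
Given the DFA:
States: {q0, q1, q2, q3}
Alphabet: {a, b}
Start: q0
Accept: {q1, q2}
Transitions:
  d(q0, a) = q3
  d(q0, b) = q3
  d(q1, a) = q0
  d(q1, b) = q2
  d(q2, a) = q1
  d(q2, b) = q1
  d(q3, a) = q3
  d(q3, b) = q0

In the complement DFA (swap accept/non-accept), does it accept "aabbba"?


Trace: q0 -> q3 -> q3 -> q0 -> q3 -> q0 -> q3
Final: q3
Original accept: {q1, q2}
Complement: q3 is not in original accept

Yes, complement accepts (original rejects)


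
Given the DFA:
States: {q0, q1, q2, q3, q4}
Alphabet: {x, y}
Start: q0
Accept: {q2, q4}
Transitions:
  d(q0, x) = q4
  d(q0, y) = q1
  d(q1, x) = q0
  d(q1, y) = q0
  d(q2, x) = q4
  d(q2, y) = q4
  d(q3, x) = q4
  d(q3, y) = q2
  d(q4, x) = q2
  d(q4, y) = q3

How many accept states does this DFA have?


Accept states listed: {q2, q4}
Counting: q2(1) q4(2)

2


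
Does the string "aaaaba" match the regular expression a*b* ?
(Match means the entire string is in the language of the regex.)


|string| = 6; first = 'a'; last = 'a'

No, "aaaaba" does not match a*b*


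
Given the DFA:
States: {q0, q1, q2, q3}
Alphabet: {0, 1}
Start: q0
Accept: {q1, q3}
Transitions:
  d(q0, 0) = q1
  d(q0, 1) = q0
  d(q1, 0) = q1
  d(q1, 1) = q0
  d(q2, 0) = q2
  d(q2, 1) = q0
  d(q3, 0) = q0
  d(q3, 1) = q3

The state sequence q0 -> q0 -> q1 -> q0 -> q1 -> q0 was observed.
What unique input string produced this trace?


Trace back each transition to find the symbol:
  q0 --[1]--> q0
  q0 --[0]--> q1
  q1 --[1]--> q0
  q0 --[0]--> q1
  q1 --[1]--> q0

"10101"


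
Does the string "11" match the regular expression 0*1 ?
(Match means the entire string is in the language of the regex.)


|string| = 2; first = '1'; last = '1'

No, "11" does not match 0*1


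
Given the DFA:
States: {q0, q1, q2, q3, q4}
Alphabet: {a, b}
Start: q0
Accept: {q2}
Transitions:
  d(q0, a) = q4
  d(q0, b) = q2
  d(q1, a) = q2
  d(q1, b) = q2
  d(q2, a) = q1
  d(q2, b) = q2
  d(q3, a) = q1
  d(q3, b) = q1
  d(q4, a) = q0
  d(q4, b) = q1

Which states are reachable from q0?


BFS from q0:
  layer 0: {q0}
  layer 1: {q2, q4}
  layer 2: {q1}

{q0, q1, q2, q4}


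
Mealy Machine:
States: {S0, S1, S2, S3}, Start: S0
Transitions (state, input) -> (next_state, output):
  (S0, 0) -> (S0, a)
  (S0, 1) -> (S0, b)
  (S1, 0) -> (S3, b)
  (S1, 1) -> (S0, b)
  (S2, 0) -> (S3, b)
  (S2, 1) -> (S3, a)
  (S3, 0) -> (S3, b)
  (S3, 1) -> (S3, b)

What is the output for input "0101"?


Step-by-step:
  (S0, 0) -> (S0, a)
  (S0, 1) -> (S0, b)
  (S0, 0) -> (S0, a)
  (S0, 1) -> (S0, b)

"abab"


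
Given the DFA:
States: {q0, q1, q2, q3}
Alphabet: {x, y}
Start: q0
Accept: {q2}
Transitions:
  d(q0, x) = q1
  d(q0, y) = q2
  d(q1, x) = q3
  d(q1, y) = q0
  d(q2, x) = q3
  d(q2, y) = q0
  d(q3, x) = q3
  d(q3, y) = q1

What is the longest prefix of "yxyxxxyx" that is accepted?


Run the DFA, marking each prefix where the state is accepting:
  "" -> q0 [reject]
  "y" -> q2 [accept]
  "yx" -> q3 [reject]
  "yxy" -> q1 [reject]
  "yxyx" -> q3 [reject]
  "yxyxx" -> q3 [reject]
  "yxyxxx" -> q3 [reject]
  "yxyxxxy" -> q1 [reject]
  "yxyxxxyx" -> q3 [reject]

"y"


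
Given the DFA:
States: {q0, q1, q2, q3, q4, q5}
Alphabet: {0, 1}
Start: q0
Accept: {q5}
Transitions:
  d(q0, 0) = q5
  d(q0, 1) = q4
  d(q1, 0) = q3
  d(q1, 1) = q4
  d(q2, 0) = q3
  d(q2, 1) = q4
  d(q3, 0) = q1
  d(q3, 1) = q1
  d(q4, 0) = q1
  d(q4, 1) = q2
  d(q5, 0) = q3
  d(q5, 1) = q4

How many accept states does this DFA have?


Accept states listed: {q5}
Counting: q5(1)

1


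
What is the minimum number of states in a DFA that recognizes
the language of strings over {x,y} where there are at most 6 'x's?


States: count = 0, 1, ..., 6 (all accepting; 7 states), plus a dead state for count > 6.
Total: 7 + 1 = 8.

8


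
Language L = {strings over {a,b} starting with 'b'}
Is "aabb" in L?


first symbol = 'a'

No, "aabb" is not in L


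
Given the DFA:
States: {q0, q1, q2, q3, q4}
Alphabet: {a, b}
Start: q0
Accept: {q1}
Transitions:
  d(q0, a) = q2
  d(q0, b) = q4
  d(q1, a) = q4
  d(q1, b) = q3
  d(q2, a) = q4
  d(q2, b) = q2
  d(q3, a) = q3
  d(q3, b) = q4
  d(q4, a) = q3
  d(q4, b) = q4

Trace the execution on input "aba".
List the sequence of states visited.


Input: aba
d(q0, a) = q2
d(q2, b) = q2
d(q2, a) = q4


q0 -> q2 -> q2 -> q4


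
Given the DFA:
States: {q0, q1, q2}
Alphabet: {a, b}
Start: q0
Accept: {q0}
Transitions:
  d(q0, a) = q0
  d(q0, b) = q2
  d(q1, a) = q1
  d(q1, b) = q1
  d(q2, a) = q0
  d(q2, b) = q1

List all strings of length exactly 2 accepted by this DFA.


All strings of length 2: 4 total
Accepted: 2

"aa", "ba"


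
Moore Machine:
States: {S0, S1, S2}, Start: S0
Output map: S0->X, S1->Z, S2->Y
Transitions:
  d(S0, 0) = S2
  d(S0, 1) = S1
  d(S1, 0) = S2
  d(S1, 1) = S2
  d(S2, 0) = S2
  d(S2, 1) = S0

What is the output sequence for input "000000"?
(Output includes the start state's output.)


Start: S0 (output X)
  --0--> S2 (output Y)
  --0--> S2 (output Y)
  --0--> S2 (output Y)
  --0--> S2 (output Y)
  --0--> S2 (output Y)
  --0--> S2 (output Y)

"XYYYYYY"


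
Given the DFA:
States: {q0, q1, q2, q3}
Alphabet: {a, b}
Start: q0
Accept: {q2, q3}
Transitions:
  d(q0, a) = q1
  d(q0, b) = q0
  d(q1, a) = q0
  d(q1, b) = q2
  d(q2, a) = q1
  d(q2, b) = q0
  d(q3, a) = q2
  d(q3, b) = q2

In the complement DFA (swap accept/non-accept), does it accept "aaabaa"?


Trace: q0 -> q1 -> q0 -> q1 -> q2 -> q1 -> q0
Final: q0
Original accept: {q2, q3}
Complement: q0 is not in original accept

Yes, complement accepts (original rejects)


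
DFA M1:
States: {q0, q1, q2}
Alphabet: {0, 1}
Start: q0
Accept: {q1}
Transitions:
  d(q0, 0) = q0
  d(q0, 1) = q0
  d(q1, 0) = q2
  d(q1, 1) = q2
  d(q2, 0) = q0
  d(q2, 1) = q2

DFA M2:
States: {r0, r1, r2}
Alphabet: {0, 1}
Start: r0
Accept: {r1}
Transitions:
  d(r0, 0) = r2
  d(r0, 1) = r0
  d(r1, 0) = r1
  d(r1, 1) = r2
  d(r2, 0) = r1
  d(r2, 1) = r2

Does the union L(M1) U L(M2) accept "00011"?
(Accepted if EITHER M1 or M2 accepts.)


M1: final=q0 accepted=False
M2: final=r2 accepted=False

No, union rejects (neither accepts)


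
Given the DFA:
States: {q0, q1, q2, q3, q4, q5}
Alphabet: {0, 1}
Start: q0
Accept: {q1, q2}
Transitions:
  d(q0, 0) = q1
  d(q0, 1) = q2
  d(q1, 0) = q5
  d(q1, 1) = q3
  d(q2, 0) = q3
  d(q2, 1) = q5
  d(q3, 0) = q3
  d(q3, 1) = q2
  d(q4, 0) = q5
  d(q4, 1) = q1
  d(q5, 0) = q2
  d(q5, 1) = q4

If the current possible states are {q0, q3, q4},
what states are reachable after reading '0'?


Apply transition on '0' from each current state:
  d(q0, 0) = q1
  d(q3, 0) = q3
  d(q4, 0) = q5

{q1, q3, q5}


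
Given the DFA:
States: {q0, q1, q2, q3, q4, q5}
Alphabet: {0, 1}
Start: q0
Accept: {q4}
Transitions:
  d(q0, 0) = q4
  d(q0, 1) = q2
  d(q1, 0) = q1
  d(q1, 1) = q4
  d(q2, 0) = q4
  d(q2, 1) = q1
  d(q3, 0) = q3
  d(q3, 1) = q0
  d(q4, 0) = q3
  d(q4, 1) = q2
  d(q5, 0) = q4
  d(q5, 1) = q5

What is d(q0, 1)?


Looking up transition d(q0, 1)

q2


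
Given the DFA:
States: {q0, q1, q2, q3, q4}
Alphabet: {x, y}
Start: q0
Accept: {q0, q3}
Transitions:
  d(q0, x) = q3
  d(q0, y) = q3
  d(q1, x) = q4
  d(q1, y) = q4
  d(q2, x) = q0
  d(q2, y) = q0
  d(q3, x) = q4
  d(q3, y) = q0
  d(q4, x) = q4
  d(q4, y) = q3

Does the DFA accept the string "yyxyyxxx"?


Trace: q0 -> q3 -> q0 -> q3 -> q0 -> q3 -> q4 -> q4 -> q4
Final state: q4
Accept states: {q0, q3}

No, rejected (final state q4 is not an accept state)


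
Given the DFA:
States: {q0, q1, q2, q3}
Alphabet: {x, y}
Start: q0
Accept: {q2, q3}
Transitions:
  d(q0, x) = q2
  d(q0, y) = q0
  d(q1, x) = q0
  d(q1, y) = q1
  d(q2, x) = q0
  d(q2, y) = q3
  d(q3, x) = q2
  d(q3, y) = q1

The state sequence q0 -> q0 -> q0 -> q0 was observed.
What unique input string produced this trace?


Trace back each transition to find the symbol:
  q0 --[y]--> q0
  q0 --[y]--> q0
  q0 --[y]--> q0

"yyy"


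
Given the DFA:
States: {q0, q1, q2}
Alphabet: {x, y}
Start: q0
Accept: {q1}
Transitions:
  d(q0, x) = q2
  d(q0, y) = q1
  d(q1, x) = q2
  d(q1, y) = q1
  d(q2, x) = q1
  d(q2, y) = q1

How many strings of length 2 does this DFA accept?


Enumerating all length-2 strings:
  "xx" -> q1 [accept]
  "xy" -> q1 [accept]
  "yx" -> q2 [reject]
  "yy" -> q1 [accept]

3 out of 4


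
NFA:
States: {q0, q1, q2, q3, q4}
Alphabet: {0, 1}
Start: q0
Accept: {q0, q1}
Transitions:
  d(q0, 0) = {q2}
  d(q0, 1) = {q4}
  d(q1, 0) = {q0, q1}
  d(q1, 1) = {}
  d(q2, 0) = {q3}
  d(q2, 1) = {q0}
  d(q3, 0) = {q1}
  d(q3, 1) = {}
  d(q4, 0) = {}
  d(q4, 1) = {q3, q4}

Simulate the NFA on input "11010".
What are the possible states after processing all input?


Start: {q0}
  --1--> {q4}
  --1--> {q3, q4}
  --0--> {q1}
  --1--> {}
  --0--> {}

{} (empty set, no valid transitions)


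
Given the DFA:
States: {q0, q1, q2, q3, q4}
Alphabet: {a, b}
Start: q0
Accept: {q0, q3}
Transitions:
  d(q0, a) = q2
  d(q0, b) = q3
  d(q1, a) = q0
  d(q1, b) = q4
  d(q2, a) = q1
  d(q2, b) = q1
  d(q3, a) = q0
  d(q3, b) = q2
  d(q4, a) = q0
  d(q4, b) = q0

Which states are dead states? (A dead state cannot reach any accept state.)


Forward reachability from each state:
  q0 -> reaches accept state q0 (live)
  q1 -> reaches accept state q0 (live)
  q2 -> reaches accept state q0 (live)
  q3 -> reaches accept state q0 (live)
  q4 -> reaches accept state q0 (live)

None (all states can reach an accept state)


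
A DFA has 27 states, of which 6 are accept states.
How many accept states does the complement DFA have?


Complement swaps accept and non-accept states.
27 - 6 = 21

21


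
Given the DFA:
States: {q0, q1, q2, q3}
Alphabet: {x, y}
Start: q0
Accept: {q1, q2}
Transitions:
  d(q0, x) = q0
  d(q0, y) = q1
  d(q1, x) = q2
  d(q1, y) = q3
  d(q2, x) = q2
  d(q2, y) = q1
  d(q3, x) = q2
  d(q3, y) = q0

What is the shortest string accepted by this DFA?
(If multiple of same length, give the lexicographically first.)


BFS by string length (lex-first path to each state shown):
  len 0: q0<-""
  len 1: q0<-"x", q1<-"y"
Found accept state at length 1.

"y"


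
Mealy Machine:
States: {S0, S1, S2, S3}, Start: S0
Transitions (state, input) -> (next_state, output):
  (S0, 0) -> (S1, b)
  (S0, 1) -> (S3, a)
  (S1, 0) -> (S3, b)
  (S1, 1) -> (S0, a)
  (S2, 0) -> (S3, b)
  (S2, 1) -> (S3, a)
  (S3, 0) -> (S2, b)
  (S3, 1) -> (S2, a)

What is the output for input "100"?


Step-by-step:
  (S0, 1) -> (S3, a)
  (S3, 0) -> (S2, b)
  (S2, 0) -> (S3, b)

"abb"


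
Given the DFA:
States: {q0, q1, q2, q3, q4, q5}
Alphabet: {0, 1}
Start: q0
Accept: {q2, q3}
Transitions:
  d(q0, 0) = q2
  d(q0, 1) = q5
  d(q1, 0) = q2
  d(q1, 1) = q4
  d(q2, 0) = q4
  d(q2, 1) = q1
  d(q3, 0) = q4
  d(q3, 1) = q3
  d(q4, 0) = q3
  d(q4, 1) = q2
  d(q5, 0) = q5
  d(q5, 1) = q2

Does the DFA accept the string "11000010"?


Trace: q0 -> q5 -> q2 -> q4 -> q3 -> q4 -> q3 -> q3 -> q4
Final state: q4
Accept states: {q2, q3}

No, rejected (final state q4 is not an accept state)


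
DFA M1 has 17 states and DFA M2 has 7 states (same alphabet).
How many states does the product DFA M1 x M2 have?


Product construction pairs every M1 state with every M2 state.
17 * 7 = 119

119


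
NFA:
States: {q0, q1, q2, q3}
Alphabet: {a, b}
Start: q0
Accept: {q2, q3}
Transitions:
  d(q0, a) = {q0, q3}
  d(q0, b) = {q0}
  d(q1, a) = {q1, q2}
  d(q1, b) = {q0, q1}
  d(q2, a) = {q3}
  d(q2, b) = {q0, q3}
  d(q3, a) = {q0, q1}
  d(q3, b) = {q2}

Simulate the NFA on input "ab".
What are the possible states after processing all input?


Start: {q0}
  --a--> {q0, q3}
  --b--> {q0, q2}

{q0, q2}


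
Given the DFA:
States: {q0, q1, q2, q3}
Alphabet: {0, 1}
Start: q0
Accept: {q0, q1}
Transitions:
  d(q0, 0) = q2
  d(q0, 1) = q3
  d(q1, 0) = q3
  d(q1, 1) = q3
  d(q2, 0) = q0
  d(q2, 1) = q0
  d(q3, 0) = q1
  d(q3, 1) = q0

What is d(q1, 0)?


Looking up transition d(q1, 0)

q3


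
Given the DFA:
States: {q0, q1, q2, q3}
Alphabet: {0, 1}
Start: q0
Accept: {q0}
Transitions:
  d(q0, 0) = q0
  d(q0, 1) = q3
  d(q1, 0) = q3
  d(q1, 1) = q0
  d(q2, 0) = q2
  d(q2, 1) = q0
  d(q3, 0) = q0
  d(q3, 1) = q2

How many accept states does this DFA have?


Accept states listed: {q0}
Counting: q0(1)

1


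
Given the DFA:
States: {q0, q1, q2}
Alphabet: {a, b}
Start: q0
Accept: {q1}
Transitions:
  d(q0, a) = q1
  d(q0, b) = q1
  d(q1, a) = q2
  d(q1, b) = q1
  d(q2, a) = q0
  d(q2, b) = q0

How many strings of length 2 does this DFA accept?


Enumerating all length-2 strings:
  "aa" -> q2 [reject]
  "ab" -> q1 [accept]
  "ba" -> q2 [reject]
  "bb" -> q1 [accept]

2 out of 4


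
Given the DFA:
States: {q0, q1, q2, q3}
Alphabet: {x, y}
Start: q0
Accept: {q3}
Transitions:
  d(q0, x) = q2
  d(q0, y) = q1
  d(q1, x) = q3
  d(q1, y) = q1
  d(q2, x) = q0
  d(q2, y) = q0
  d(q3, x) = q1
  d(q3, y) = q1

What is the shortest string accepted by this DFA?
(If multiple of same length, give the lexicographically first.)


BFS by string length (lex-first path to each state shown):
  len 0: q0<-""
  len 1: q1<-"y", q2<-"x"
  len 2: q0<-"xx", q1<-"yy", q3<-"yx"
Found accept state at length 2.

"yx"


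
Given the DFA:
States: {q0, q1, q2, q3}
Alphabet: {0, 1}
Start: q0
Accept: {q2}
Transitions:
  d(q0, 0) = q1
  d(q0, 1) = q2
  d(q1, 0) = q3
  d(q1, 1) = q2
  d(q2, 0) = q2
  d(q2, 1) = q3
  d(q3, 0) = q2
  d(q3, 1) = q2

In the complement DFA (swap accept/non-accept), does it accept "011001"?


Trace: q0 -> q1 -> q2 -> q3 -> q2 -> q2 -> q3
Final: q3
Original accept: {q2}
Complement: q3 is not in original accept

Yes, complement accepts (original rejects)


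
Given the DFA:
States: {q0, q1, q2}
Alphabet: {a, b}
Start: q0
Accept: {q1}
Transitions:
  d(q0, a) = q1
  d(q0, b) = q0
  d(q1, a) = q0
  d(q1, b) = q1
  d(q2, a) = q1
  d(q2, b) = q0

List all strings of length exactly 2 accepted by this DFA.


All strings of length 2: 4 total
Accepted: 2

"ab", "ba"


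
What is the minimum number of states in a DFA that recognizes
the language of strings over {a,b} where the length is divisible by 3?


States track (length) mod 3.
Need 3 states: one per remainder 0..2; accept = remainder 0.

3


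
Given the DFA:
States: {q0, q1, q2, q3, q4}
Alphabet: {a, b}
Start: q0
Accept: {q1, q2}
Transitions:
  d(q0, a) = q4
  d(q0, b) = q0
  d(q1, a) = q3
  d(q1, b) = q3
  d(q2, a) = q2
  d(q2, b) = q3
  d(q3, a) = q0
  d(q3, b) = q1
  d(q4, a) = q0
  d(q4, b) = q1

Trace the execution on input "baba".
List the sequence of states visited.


Input: baba
d(q0, b) = q0
d(q0, a) = q4
d(q4, b) = q1
d(q1, a) = q3


q0 -> q0 -> q4 -> q1 -> q3


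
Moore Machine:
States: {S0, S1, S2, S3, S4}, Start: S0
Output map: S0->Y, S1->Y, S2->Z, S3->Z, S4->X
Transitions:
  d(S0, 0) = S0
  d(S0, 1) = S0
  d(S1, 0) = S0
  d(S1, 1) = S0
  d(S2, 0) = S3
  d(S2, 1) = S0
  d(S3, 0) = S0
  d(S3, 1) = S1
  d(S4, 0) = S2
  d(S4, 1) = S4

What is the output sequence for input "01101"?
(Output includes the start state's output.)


Start: S0 (output Y)
  --0--> S0 (output Y)
  --1--> S0 (output Y)
  --1--> S0 (output Y)
  --0--> S0 (output Y)
  --1--> S0 (output Y)

"YYYYYY"


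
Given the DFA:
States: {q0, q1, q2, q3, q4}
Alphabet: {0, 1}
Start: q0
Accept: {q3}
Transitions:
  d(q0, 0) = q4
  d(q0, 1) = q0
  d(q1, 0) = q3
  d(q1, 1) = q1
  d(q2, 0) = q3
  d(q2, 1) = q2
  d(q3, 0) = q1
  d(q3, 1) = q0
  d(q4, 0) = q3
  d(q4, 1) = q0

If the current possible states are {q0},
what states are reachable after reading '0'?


Apply transition on '0' from each current state:
  d(q0, 0) = q4

{q4}


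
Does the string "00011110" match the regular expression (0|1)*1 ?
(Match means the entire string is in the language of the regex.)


|string| = 8; first = '0'; last = '0'

No, "00011110" does not match (0|1)*1


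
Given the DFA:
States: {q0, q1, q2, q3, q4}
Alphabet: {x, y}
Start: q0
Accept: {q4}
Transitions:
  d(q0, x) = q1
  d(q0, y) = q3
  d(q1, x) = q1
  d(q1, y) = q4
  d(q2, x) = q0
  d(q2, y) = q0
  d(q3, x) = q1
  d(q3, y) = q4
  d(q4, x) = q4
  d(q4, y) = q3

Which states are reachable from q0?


BFS from q0:
  layer 0: {q0}
  layer 1: {q1, q3}
  layer 2: {q4}

{q0, q1, q3, q4}


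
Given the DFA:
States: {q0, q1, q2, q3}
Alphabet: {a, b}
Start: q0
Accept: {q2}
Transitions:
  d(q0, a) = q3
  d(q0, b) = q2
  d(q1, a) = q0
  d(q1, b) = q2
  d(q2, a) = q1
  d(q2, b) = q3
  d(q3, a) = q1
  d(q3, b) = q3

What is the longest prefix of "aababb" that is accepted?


Run the DFA, marking each prefix where the state is accepting:
  "" -> q0 [reject]
  "a" -> q3 [reject]
  "aa" -> q1 [reject]
  "aab" -> q2 [accept]
  "aaba" -> q1 [reject]
  "aabab" -> q2 [accept]
  "aababb" -> q3 [reject]

"aabab"


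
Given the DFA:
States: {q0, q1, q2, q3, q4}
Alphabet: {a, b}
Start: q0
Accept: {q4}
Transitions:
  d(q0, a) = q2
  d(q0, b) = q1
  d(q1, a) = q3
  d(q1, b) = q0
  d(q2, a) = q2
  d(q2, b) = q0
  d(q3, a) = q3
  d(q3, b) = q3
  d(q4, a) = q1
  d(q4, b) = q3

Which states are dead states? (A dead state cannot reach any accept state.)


Forward reachability from each state:
  q0 -> reaches {q0, q1, q2, q3}, no accept state (dead)
  q1 -> reaches {q0, q1, q2, q3}, no accept state (dead)
  q2 -> reaches {q0, q1, q2, q3}, no accept state (dead)
  q3 -> reaches {q3}, no accept state (dead)
  q4 -> reaches accept state q4 (live)

{q0, q1, q2, q3}


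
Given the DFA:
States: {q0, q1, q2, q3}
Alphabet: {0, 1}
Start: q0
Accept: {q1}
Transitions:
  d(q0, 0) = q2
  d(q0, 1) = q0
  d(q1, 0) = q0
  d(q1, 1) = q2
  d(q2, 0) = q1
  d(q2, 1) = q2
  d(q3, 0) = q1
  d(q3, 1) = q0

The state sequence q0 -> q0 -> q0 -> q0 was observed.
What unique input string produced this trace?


Trace back each transition to find the symbol:
  q0 --[1]--> q0
  q0 --[1]--> q0
  q0 --[1]--> q0

"111"


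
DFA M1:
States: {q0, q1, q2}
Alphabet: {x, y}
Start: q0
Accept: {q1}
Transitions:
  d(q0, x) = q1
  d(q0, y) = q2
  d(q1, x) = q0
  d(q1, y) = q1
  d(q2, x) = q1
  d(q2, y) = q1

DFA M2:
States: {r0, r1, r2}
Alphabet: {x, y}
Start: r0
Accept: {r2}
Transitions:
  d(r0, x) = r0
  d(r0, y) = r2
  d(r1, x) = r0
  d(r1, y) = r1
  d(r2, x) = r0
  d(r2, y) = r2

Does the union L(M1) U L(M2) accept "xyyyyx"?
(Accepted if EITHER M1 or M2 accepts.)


M1: final=q0 accepted=False
M2: final=r0 accepted=False

No, union rejects (neither accepts)


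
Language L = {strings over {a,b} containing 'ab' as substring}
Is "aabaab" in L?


'ab' occurs at index 1

Yes, "aabaab" is in L


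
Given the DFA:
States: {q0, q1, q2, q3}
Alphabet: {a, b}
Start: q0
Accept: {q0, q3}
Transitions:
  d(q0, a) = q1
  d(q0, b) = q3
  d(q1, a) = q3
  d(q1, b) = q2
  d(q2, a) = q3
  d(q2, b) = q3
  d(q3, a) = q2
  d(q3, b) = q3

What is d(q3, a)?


Looking up transition d(q3, a)

q2


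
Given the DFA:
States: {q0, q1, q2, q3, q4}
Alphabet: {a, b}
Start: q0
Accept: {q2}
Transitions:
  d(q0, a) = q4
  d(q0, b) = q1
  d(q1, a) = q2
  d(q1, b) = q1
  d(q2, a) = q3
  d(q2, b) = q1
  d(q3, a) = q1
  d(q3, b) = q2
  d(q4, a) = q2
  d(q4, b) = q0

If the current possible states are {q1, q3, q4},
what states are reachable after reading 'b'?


Apply transition on 'b' from each current state:
  d(q1, b) = q1
  d(q3, b) = q2
  d(q4, b) = q0

{q0, q1, q2}


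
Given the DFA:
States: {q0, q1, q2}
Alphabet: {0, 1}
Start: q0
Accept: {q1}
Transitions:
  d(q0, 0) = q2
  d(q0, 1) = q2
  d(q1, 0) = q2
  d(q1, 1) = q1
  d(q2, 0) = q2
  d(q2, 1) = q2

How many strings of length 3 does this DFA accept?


Enumerating all length-3 strings:
  "000" -> q2 [reject]
  "001" -> q2 [reject]
  "010" -> q2 [reject]
  "011" -> q2 [reject]
  "100" -> q2 [reject]
  "101" -> q2 [reject]
  "110" -> q2 [reject]
  "111" -> q2 [reject]

0 out of 8


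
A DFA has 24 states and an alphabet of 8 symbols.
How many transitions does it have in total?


Each state has exactly one transition per symbol.
24 * 8 = 192

192


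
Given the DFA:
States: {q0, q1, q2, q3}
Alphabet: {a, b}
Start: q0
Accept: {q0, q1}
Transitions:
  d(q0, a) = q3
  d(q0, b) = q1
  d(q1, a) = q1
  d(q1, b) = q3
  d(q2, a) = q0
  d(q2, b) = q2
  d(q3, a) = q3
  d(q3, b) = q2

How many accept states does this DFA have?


Accept states listed: {q0, q1}
Counting: q0(1) q1(2)

2


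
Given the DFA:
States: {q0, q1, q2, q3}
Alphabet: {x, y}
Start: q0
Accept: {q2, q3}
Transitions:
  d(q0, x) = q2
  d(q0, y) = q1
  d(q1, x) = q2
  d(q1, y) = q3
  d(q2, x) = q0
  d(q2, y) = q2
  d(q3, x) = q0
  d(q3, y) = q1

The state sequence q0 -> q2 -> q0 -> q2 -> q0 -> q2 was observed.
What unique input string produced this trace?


Trace back each transition to find the symbol:
  q0 --[x]--> q2
  q2 --[x]--> q0
  q0 --[x]--> q2
  q2 --[x]--> q0
  q0 --[x]--> q2

"xxxxx"


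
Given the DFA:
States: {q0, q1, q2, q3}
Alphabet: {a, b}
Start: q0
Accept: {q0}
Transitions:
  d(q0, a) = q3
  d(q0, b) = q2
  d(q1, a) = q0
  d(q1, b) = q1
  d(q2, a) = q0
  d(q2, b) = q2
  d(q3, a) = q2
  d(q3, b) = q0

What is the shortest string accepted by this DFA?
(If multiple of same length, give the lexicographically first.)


BFS by string length (lex-first path to each state shown):
  len 0: q0<-""
Found accept state at length 0.

"" (empty string)


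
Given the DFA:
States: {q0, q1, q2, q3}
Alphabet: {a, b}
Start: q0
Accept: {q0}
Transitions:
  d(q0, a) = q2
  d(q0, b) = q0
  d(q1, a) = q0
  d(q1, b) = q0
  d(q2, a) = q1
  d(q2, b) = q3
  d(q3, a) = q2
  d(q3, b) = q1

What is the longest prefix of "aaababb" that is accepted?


Run the DFA, marking each prefix where the state is accepting:
  "" -> q0 [accept]
  "a" -> q2 [reject]
  "aa" -> q1 [reject]
  "aaa" -> q0 [accept]
  "aaab" -> q0 [accept]
  "aaaba" -> q2 [reject]
  "aaabab" -> q3 [reject]
  "aaababb" -> q1 [reject]

"aaab"


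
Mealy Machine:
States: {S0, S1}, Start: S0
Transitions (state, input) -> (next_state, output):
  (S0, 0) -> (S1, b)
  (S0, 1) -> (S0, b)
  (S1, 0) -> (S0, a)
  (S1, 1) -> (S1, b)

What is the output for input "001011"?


Step-by-step:
  (S0, 0) -> (S1, b)
  (S1, 0) -> (S0, a)
  (S0, 1) -> (S0, b)
  (S0, 0) -> (S1, b)
  (S1, 1) -> (S1, b)
  (S1, 1) -> (S1, b)

"babbbb"


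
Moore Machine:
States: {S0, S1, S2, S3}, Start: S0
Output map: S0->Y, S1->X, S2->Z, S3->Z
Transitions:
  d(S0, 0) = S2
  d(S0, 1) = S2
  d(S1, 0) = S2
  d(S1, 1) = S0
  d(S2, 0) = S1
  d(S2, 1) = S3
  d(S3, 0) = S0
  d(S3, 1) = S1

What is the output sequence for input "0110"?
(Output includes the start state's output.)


Start: S0 (output Y)
  --0--> S2 (output Z)
  --1--> S3 (output Z)
  --1--> S1 (output X)
  --0--> S2 (output Z)

"YZZXZ"


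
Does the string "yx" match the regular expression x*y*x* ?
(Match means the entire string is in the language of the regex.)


|string| = 2; first = 'y'; last = 'x'

Yes, "yx" matches x*y*x*


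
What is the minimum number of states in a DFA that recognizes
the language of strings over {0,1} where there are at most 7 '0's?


States: count = 0, 1, ..., 7 (all accepting; 8 states), plus a dead state for count > 7.
Total: 8 + 1 = 9.

9


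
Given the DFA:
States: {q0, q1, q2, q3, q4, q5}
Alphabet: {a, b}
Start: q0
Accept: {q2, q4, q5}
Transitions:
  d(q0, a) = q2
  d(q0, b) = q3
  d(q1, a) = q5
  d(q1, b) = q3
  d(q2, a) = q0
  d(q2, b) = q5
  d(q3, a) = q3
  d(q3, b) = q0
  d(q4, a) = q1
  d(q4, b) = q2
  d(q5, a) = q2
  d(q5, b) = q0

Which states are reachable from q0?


BFS from q0:
  layer 0: {q0}
  layer 1: {q2, q3}
  layer 2: {q5}

{q0, q2, q3, q5}


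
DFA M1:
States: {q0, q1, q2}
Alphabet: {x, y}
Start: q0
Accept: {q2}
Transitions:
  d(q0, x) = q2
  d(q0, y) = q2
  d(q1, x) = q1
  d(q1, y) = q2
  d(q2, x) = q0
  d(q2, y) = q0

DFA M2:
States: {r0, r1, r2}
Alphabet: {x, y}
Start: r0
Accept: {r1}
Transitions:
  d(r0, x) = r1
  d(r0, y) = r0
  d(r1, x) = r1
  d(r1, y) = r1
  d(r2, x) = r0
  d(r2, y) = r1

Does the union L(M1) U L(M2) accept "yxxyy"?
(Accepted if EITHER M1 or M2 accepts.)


M1: final=q2 accepted=True
M2: final=r1 accepted=True

Yes, union accepts


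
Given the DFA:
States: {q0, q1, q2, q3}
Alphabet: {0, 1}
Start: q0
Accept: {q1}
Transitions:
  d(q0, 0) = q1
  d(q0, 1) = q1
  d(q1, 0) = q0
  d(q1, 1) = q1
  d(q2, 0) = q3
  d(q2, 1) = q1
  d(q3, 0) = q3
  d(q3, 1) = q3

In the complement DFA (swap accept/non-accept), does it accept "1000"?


Trace: q0 -> q1 -> q0 -> q1 -> q0
Final: q0
Original accept: {q1}
Complement: q0 is not in original accept

Yes, complement accepts (original rejects)


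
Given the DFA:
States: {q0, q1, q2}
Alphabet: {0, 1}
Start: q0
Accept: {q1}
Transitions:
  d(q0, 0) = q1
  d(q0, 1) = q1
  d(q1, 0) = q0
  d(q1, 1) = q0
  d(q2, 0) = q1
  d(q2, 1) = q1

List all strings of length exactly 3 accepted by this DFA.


All strings of length 3: 8 total
Accepted: 8

"000", "001", "010", "011", "100", "101", "110", "111"


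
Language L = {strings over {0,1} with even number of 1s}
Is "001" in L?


count('1') = 1; 1 mod 2 = 1

No, "001" is not in L


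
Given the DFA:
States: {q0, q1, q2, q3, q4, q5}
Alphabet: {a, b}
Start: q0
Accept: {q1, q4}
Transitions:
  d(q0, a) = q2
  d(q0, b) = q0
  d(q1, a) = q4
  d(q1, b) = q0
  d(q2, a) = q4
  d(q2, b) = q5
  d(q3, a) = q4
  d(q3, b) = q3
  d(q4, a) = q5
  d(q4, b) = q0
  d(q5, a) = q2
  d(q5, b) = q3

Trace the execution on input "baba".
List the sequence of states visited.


Input: baba
d(q0, b) = q0
d(q0, a) = q2
d(q2, b) = q5
d(q5, a) = q2


q0 -> q0 -> q2 -> q5 -> q2


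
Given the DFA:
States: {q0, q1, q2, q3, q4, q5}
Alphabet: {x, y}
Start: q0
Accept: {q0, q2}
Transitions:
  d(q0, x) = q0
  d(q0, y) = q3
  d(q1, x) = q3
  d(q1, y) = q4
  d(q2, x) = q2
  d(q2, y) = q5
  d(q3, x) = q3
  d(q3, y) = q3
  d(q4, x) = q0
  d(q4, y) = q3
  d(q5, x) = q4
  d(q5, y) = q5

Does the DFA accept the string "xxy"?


Trace: q0 -> q0 -> q0 -> q3
Final state: q3
Accept states: {q0, q2}

No, rejected (final state q3 is not an accept state)


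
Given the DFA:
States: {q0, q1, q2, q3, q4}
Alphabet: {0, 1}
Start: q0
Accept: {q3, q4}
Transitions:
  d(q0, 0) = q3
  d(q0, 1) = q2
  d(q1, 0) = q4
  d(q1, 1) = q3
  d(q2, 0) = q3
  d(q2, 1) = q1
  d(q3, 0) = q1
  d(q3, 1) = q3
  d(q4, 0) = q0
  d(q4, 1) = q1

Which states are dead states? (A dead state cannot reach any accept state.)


Forward reachability from each state:
  q0 -> reaches accept state q3 (live)
  q1 -> reaches accept state q3 (live)
  q2 -> reaches accept state q3 (live)
  q3 -> reaches accept state q3 (live)
  q4 -> reaches accept state q3 (live)

None (all states can reach an accept state)


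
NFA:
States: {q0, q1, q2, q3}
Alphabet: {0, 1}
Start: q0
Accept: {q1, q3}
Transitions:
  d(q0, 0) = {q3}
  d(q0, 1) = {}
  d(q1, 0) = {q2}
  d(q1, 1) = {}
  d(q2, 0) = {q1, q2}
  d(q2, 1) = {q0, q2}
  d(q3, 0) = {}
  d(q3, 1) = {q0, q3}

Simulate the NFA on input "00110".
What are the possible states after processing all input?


Start: {q0}
  --0--> {q3}
  --0--> {}
  --1--> {}
  --1--> {}
  --0--> {}

{} (empty set, no valid transitions)


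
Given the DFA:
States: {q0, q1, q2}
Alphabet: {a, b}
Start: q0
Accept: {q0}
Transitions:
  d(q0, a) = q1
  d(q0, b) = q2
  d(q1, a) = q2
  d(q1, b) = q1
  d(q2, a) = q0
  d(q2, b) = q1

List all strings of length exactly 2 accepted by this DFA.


All strings of length 2: 4 total
Accepted: 1

"ba"


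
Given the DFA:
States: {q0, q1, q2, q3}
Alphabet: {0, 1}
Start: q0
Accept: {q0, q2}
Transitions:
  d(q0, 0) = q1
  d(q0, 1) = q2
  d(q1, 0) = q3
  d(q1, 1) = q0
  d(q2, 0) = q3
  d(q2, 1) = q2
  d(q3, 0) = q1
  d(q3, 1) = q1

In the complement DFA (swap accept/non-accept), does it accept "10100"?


Trace: q0 -> q2 -> q3 -> q1 -> q3 -> q1
Final: q1
Original accept: {q0, q2}
Complement: q1 is not in original accept

Yes, complement accepts (original rejects)


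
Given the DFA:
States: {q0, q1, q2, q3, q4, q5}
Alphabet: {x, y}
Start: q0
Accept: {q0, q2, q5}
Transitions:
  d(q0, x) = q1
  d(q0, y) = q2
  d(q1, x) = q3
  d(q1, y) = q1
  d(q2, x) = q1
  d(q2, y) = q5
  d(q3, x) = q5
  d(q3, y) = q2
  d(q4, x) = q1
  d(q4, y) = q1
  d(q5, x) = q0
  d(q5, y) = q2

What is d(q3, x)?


Looking up transition d(q3, x)

q5


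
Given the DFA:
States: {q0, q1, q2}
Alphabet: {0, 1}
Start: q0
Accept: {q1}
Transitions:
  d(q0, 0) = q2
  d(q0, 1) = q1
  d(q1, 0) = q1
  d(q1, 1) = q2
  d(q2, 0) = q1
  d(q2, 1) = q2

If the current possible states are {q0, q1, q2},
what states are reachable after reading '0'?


Apply transition on '0' from each current state:
  d(q0, 0) = q2
  d(q1, 0) = q1
  d(q2, 0) = q1

{q1, q2}


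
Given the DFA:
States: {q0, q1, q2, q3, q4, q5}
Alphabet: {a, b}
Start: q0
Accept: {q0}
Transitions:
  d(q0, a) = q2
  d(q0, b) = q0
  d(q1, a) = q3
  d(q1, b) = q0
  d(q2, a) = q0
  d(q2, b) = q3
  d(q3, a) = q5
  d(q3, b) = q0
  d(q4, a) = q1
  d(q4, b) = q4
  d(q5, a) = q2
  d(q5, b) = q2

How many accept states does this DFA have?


Accept states listed: {q0}
Counting: q0(1)

1


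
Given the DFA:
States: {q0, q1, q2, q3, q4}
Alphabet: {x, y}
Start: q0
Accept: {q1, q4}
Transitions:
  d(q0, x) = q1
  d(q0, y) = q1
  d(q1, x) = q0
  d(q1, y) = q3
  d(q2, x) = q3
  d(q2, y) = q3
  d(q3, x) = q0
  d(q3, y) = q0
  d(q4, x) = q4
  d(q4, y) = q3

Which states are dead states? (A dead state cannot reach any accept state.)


Forward reachability from each state:
  q0 -> reaches accept state q1 (live)
  q1 -> reaches accept state q1 (live)
  q2 -> reaches accept state q1 (live)
  q3 -> reaches accept state q1 (live)
  q4 -> reaches accept state q1 (live)

None (all states can reach an accept state)


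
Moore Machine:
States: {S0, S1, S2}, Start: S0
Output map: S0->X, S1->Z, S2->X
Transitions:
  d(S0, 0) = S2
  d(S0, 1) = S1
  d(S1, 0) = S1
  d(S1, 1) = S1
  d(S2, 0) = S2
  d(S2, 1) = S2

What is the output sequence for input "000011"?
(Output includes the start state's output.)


Start: S0 (output X)
  --0--> S2 (output X)
  --0--> S2 (output X)
  --0--> S2 (output X)
  --0--> S2 (output X)
  --1--> S2 (output X)
  --1--> S2 (output X)

"XXXXXXX"


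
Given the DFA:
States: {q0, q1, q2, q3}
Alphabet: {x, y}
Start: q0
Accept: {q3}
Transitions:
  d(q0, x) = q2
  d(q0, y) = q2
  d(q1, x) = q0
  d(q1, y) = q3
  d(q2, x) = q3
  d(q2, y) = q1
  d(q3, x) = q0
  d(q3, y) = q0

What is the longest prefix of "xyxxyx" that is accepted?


Run the DFA, marking each prefix where the state is accepting:
  "" -> q0 [reject]
  "x" -> q2 [reject]
  "xy" -> q1 [reject]
  "xyx" -> q0 [reject]
  "xyxx" -> q2 [reject]
  "xyxxy" -> q1 [reject]
  "xyxxyx" -> q0 [reject]

No prefix is accepted


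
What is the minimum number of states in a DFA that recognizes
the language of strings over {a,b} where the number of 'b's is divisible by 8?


States track (count of 'b') mod 8.
Need 8 states: one per remainder 0..7; accept = remainder 0.

8


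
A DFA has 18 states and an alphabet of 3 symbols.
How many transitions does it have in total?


Each state has exactly one transition per symbol.
18 * 3 = 54

54


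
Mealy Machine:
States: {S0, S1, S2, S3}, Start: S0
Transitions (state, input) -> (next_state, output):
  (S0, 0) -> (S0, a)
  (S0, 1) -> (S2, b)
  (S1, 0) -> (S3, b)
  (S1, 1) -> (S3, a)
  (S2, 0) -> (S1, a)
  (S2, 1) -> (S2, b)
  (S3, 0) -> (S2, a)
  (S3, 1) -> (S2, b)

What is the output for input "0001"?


Step-by-step:
  (S0, 0) -> (S0, a)
  (S0, 0) -> (S0, a)
  (S0, 0) -> (S0, a)
  (S0, 1) -> (S2, b)

"aaab"


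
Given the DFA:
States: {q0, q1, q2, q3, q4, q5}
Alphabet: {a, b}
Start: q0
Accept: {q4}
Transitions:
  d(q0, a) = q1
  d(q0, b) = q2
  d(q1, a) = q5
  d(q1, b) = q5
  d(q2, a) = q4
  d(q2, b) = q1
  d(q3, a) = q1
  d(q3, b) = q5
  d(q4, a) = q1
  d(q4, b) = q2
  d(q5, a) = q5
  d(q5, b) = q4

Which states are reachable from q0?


BFS from q0:
  layer 0: {q0}
  layer 1: {q1, q2}
  layer 2: {q4, q5}

{q0, q1, q2, q4, q5}


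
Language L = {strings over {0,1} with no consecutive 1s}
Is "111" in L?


'11' occurs at index 0

No, "111" is not in L


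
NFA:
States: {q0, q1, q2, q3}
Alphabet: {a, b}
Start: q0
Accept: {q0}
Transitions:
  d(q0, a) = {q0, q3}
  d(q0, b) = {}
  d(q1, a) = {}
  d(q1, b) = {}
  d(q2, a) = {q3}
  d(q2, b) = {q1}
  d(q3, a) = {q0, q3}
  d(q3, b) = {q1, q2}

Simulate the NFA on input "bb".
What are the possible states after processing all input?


Start: {q0}
  --b--> {}
  --b--> {}

{} (empty set, no valid transitions)


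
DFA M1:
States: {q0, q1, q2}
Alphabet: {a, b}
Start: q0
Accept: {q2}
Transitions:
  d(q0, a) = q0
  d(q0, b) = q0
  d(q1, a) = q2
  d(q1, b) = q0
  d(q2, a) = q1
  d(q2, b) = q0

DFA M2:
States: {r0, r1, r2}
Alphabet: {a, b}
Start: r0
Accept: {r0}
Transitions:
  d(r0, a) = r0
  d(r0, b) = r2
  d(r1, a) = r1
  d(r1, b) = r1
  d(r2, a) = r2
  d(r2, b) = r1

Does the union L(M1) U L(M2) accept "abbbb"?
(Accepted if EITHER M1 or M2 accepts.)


M1: final=q0 accepted=False
M2: final=r1 accepted=False

No, union rejects (neither accepts)


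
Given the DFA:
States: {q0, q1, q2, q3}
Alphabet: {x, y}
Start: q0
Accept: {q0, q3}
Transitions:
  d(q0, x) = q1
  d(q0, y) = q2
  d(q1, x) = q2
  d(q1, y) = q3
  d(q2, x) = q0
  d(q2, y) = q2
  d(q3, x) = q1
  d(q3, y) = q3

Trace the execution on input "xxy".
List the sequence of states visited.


Input: xxy
d(q0, x) = q1
d(q1, x) = q2
d(q2, y) = q2


q0 -> q1 -> q2 -> q2


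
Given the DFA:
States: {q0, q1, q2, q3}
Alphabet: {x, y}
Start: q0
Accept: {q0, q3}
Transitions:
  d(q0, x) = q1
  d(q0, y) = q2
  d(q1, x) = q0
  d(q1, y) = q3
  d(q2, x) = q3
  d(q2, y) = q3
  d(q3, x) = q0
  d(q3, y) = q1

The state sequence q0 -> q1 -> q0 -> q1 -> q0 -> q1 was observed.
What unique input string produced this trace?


Trace back each transition to find the symbol:
  q0 --[x]--> q1
  q1 --[x]--> q0
  q0 --[x]--> q1
  q1 --[x]--> q0
  q0 --[x]--> q1

"xxxxx"


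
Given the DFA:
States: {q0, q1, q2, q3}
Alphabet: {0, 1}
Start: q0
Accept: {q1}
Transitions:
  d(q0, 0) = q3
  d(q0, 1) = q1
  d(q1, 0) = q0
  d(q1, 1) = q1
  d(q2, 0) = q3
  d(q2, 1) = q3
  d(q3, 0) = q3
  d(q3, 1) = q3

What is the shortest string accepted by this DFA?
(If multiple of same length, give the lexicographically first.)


BFS by string length (lex-first path to each state shown):
  len 0: q0<-""
  len 1: q1<-"1", q3<-"0"
Found accept state at length 1.

"1"


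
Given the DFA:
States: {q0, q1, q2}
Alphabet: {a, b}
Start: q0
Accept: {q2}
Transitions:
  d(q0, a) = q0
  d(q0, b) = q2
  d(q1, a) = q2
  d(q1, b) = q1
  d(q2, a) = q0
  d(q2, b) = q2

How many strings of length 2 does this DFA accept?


Enumerating all length-2 strings:
  "aa" -> q0 [reject]
  "ab" -> q2 [accept]
  "ba" -> q0 [reject]
  "bb" -> q2 [accept]

2 out of 4


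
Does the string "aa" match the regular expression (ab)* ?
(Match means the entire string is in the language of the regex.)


|string| = 2; first = 'a'; last = 'a'

No, "aa" does not match (ab)*


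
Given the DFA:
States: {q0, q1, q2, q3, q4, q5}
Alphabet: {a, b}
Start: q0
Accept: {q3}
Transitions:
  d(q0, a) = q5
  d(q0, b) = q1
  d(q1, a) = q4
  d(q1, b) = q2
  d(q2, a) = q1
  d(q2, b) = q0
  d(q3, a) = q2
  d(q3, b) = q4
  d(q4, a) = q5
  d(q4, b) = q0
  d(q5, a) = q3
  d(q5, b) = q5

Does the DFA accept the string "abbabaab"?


Trace: q0 -> q5 -> q5 -> q5 -> q3 -> q4 -> q5 -> q3 -> q4
Final state: q4
Accept states: {q3}

No, rejected (final state q4 is not an accept state)


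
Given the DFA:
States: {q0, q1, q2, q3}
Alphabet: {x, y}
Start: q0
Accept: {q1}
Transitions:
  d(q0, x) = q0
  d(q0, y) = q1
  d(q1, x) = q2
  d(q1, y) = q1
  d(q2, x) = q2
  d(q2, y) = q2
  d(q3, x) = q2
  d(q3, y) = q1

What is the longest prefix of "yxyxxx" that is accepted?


Run the DFA, marking each prefix where the state is accepting:
  "" -> q0 [reject]
  "y" -> q1 [accept]
  "yx" -> q2 [reject]
  "yxy" -> q2 [reject]
  "yxyx" -> q2 [reject]
  "yxyxx" -> q2 [reject]
  "yxyxxx" -> q2 [reject]

"y"
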